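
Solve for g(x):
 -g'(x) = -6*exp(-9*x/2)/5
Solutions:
 g(x) = C1 - 4*exp(-9*x/2)/15


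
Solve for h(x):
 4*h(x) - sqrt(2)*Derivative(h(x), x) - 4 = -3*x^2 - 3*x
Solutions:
 h(x) = C1*exp(2*sqrt(2)*x) - 3*x^2/4 - 3*x/4 - 3*sqrt(2)*x/8 - 3*sqrt(2)/16 + 13/16


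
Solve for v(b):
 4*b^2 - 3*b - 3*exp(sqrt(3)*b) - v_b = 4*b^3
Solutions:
 v(b) = C1 - b^4 + 4*b^3/3 - 3*b^2/2 - sqrt(3)*exp(sqrt(3)*b)


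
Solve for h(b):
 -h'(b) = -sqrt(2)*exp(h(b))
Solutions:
 h(b) = log(-1/(C1 + sqrt(2)*b))


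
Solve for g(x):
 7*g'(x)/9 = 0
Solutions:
 g(x) = C1


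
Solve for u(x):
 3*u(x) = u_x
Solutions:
 u(x) = C1*exp(3*x)


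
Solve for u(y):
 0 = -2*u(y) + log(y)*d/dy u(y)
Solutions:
 u(y) = C1*exp(2*li(y))


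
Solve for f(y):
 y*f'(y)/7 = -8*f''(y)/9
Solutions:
 f(y) = C1 + C2*erf(3*sqrt(7)*y/28)


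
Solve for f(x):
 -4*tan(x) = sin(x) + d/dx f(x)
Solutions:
 f(x) = C1 + 4*log(cos(x)) + cos(x)


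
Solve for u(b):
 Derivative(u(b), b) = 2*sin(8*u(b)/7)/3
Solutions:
 -2*b/3 + 7*log(cos(8*u(b)/7) - 1)/16 - 7*log(cos(8*u(b)/7) + 1)/16 = C1


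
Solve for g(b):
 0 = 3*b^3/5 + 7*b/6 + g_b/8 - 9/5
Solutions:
 g(b) = C1 - 6*b^4/5 - 14*b^2/3 + 72*b/5


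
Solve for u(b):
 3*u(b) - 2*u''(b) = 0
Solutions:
 u(b) = C1*exp(-sqrt(6)*b/2) + C2*exp(sqrt(6)*b/2)


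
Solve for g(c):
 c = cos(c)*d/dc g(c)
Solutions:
 g(c) = C1 + Integral(c/cos(c), c)


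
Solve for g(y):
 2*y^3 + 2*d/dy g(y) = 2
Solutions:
 g(y) = C1 - y^4/4 + y


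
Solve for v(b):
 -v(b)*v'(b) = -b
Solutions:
 v(b) = -sqrt(C1 + b^2)
 v(b) = sqrt(C1 + b^2)


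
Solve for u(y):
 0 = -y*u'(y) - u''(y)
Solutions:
 u(y) = C1 + C2*erf(sqrt(2)*y/2)


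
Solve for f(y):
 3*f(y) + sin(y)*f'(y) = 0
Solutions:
 f(y) = C1*(cos(y) + 1)^(3/2)/(cos(y) - 1)^(3/2)


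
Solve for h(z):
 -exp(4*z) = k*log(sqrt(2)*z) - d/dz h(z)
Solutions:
 h(z) = C1 + k*z*log(z) + k*z*(-1 + log(2)/2) + exp(4*z)/4


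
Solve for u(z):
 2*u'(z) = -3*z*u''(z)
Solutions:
 u(z) = C1 + C2*z^(1/3)


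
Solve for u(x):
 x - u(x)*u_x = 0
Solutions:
 u(x) = -sqrt(C1 + x^2)
 u(x) = sqrt(C1 + x^2)


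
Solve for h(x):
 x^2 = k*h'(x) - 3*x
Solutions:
 h(x) = C1 + x^3/(3*k) + 3*x^2/(2*k)


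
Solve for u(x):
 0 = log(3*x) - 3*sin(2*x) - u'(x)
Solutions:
 u(x) = C1 + x*log(x) - x + x*log(3) + 3*cos(2*x)/2


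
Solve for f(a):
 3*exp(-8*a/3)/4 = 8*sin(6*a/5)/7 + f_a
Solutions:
 f(a) = C1 + 20*cos(6*a/5)/21 - 9*exp(-8*a/3)/32


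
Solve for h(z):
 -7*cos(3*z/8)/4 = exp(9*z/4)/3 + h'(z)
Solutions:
 h(z) = C1 - 4*exp(9*z/4)/27 - 14*sin(3*z/8)/3


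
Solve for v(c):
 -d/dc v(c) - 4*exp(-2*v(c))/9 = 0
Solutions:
 v(c) = log(-sqrt(C1 - 8*c)) - log(3)
 v(c) = log(C1 - 8*c)/2 - log(3)


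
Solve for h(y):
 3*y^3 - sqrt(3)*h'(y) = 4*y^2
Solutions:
 h(y) = C1 + sqrt(3)*y^4/4 - 4*sqrt(3)*y^3/9


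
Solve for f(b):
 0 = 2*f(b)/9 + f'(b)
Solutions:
 f(b) = C1*exp(-2*b/9)


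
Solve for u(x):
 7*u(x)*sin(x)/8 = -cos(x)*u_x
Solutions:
 u(x) = C1*cos(x)^(7/8)


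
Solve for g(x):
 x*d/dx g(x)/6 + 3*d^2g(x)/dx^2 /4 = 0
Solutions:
 g(x) = C1 + C2*erf(x/3)


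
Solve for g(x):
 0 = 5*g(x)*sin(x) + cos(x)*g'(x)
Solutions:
 g(x) = C1*cos(x)^5


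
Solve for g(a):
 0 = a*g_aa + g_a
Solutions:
 g(a) = C1 + C2*log(a)


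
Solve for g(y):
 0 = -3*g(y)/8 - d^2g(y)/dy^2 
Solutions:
 g(y) = C1*sin(sqrt(6)*y/4) + C2*cos(sqrt(6)*y/4)


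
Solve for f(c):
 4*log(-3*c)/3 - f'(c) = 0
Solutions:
 f(c) = C1 + 4*c*log(-c)/3 + 4*c*(-1 + log(3))/3


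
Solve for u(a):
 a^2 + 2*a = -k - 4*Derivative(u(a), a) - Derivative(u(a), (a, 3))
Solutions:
 u(a) = C1 + C2*sin(2*a) + C3*cos(2*a) - a^3/12 - a^2/4 - a*k/4 + a/8


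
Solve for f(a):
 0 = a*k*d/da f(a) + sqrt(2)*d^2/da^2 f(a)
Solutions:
 f(a) = Piecewise((-2^(3/4)*sqrt(pi)*C1*erf(2^(1/4)*a*sqrt(k)/2)/(2*sqrt(k)) - C2, (k > 0) | (k < 0)), (-C1*a - C2, True))


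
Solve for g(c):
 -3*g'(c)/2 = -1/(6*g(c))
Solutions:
 g(c) = -sqrt(C1 + 2*c)/3
 g(c) = sqrt(C1 + 2*c)/3


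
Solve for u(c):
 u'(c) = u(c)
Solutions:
 u(c) = C1*exp(c)


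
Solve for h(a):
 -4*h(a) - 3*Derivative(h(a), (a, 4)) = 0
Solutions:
 h(a) = (C1*sin(3^(3/4)*a/3) + C2*cos(3^(3/4)*a/3))*exp(-3^(3/4)*a/3) + (C3*sin(3^(3/4)*a/3) + C4*cos(3^(3/4)*a/3))*exp(3^(3/4)*a/3)


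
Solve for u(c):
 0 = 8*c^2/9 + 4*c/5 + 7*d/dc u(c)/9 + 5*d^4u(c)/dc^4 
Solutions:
 u(c) = C1 + C4*exp(-525^(1/3)*c/15) - 8*c^3/21 - 18*c^2/35 + (C2*sin(175^(1/3)*3^(5/6)*c/30) + C3*cos(175^(1/3)*3^(5/6)*c/30))*exp(525^(1/3)*c/30)


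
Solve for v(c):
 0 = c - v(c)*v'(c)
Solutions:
 v(c) = -sqrt(C1 + c^2)
 v(c) = sqrt(C1 + c^2)


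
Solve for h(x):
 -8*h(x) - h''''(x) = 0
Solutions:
 h(x) = (C1*sin(2^(1/4)*x) + C2*cos(2^(1/4)*x))*exp(-2^(1/4)*x) + (C3*sin(2^(1/4)*x) + C4*cos(2^(1/4)*x))*exp(2^(1/4)*x)


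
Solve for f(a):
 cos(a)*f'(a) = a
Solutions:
 f(a) = C1 + Integral(a/cos(a), a)


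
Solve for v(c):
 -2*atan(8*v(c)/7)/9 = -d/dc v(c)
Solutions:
 Integral(1/atan(8*_y/7), (_y, v(c))) = C1 + 2*c/9


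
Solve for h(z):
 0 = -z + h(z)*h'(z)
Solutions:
 h(z) = -sqrt(C1 + z^2)
 h(z) = sqrt(C1 + z^2)


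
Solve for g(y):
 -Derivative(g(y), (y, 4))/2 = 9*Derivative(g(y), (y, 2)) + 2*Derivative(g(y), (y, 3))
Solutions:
 g(y) = C1 + C2*y + (C3*sin(sqrt(14)*y) + C4*cos(sqrt(14)*y))*exp(-2*y)


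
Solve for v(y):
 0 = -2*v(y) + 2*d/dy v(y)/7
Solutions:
 v(y) = C1*exp(7*y)


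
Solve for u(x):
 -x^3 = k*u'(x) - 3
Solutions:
 u(x) = C1 - x^4/(4*k) + 3*x/k


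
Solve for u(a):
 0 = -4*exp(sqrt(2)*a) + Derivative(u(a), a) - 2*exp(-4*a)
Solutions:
 u(a) = C1 + 2*sqrt(2)*exp(sqrt(2)*a) - exp(-4*a)/2


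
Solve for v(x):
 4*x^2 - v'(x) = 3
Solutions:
 v(x) = C1 + 4*x^3/3 - 3*x


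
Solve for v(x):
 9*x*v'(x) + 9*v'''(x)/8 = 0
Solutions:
 v(x) = C1 + Integral(C2*airyai(-2*x) + C3*airybi(-2*x), x)


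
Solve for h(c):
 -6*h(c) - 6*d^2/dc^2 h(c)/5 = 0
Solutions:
 h(c) = C1*sin(sqrt(5)*c) + C2*cos(sqrt(5)*c)


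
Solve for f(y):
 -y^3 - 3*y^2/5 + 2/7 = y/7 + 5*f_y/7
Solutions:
 f(y) = C1 - 7*y^4/20 - 7*y^3/25 - y^2/10 + 2*y/5


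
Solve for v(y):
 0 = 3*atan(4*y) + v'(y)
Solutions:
 v(y) = C1 - 3*y*atan(4*y) + 3*log(16*y^2 + 1)/8


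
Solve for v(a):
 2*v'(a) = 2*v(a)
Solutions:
 v(a) = C1*exp(a)


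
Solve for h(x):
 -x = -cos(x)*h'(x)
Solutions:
 h(x) = C1 + Integral(x/cos(x), x)


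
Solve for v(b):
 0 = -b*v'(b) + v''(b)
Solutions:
 v(b) = C1 + C2*erfi(sqrt(2)*b/2)


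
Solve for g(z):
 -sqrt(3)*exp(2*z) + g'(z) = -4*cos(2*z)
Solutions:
 g(z) = C1 + sqrt(3)*exp(2*z)/2 - 2*sin(2*z)


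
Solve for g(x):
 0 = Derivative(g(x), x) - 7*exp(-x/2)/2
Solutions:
 g(x) = C1 - 7*exp(-x/2)


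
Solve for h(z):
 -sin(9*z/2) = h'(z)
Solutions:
 h(z) = C1 + 2*cos(9*z/2)/9


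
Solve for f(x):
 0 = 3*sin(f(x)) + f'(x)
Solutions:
 f(x) = -acos((-C1 - exp(6*x))/(C1 - exp(6*x))) + 2*pi
 f(x) = acos((-C1 - exp(6*x))/(C1 - exp(6*x)))


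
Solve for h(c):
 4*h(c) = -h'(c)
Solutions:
 h(c) = C1*exp(-4*c)


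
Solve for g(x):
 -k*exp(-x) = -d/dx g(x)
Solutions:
 g(x) = C1 - k*exp(-x)


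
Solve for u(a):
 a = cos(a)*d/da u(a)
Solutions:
 u(a) = C1 + Integral(a/cos(a), a)


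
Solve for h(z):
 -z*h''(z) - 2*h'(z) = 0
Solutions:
 h(z) = C1 + C2/z


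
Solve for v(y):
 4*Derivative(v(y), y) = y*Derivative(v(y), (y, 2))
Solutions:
 v(y) = C1 + C2*y^5


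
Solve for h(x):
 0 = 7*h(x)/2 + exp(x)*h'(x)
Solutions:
 h(x) = C1*exp(7*exp(-x)/2)


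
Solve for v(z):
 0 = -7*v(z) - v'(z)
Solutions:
 v(z) = C1*exp(-7*z)


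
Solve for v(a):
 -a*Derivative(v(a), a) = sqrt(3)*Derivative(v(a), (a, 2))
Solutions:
 v(a) = C1 + C2*erf(sqrt(2)*3^(3/4)*a/6)


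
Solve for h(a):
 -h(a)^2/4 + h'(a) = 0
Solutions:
 h(a) = -4/(C1 + a)


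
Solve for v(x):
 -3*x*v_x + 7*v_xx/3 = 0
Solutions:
 v(x) = C1 + C2*erfi(3*sqrt(14)*x/14)


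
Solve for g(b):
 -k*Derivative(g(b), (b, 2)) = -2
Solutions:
 g(b) = C1 + C2*b + b^2/k


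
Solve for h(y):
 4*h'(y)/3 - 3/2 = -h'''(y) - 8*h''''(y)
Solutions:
 h(y) = C1 + C2*exp(y*(-2 + (48*sqrt(577) + 1153)^(-1/3) + (48*sqrt(577) + 1153)^(1/3))/48)*sin(sqrt(3)*y*(-(48*sqrt(577) + 1153)^(1/3) + (48*sqrt(577) + 1153)^(-1/3))/48) + C3*exp(y*(-2 + (48*sqrt(577) + 1153)^(-1/3) + (48*sqrt(577) + 1153)^(1/3))/48)*cos(sqrt(3)*y*(-(48*sqrt(577) + 1153)^(1/3) + (48*sqrt(577) + 1153)^(-1/3))/48) + C4*exp(-y*((48*sqrt(577) + 1153)^(-1/3) + 1 + (48*sqrt(577) + 1153)^(1/3))/24) + 9*y/8


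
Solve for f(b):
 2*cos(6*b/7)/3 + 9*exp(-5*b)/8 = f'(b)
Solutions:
 f(b) = C1 + 7*sin(6*b/7)/9 - 9*exp(-5*b)/40


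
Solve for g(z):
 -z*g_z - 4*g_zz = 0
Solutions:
 g(z) = C1 + C2*erf(sqrt(2)*z/4)


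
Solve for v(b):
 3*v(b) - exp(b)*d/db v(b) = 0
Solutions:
 v(b) = C1*exp(-3*exp(-b))


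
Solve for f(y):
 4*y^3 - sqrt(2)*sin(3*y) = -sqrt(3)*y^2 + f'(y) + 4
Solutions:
 f(y) = C1 + y^4 + sqrt(3)*y^3/3 - 4*y + sqrt(2)*cos(3*y)/3


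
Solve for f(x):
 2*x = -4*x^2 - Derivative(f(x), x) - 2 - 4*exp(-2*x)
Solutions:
 f(x) = C1 - 4*x^3/3 - x^2 - 2*x + 2*exp(-2*x)


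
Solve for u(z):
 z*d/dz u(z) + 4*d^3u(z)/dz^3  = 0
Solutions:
 u(z) = C1 + Integral(C2*airyai(-2^(1/3)*z/2) + C3*airybi(-2^(1/3)*z/2), z)


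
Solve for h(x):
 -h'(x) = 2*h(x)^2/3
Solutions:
 h(x) = 3/(C1 + 2*x)


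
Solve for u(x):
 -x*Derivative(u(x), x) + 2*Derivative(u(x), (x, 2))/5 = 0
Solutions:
 u(x) = C1 + C2*erfi(sqrt(5)*x/2)


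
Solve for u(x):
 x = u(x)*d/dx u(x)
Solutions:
 u(x) = -sqrt(C1 + x^2)
 u(x) = sqrt(C1 + x^2)


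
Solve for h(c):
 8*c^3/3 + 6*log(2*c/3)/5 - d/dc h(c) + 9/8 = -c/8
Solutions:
 h(c) = C1 + 2*c^4/3 + c^2/16 + 6*c*log(c)/5 - 6*c*log(3)/5 - 3*c/40 + 6*c*log(2)/5


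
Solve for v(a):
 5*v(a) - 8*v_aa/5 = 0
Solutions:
 v(a) = C1*exp(-5*sqrt(2)*a/4) + C2*exp(5*sqrt(2)*a/4)


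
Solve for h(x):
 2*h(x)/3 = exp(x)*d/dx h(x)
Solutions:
 h(x) = C1*exp(-2*exp(-x)/3)


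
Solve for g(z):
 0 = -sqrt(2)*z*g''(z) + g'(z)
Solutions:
 g(z) = C1 + C2*z^(sqrt(2)/2 + 1)


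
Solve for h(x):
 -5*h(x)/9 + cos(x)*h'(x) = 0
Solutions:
 h(x) = C1*(sin(x) + 1)^(5/18)/(sin(x) - 1)^(5/18)


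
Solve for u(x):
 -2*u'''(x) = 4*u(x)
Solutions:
 u(x) = C3*exp(-2^(1/3)*x) + (C1*sin(2^(1/3)*sqrt(3)*x/2) + C2*cos(2^(1/3)*sqrt(3)*x/2))*exp(2^(1/3)*x/2)


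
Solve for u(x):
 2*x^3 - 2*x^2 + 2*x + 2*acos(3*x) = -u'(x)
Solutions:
 u(x) = C1 - x^4/2 + 2*x^3/3 - x^2 - 2*x*acos(3*x) + 2*sqrt(1 - 9*x^2)/3


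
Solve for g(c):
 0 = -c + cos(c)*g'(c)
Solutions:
 g(c) = C1 + Integral(c/cos(c), c)


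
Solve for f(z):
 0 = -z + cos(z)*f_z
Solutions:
 f(z) = C1 + Integral(z/cos(z), z)


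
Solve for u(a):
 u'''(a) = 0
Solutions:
 u(a) = C1 + C2*a + C3*a^2


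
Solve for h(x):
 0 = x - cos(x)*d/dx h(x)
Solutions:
 h(x) = C1 + Integral(x/cos(x), x)


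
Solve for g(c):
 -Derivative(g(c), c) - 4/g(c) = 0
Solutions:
 g(c) = -sqrt(C1 - 8*c)
 g(c) = sqrt(C1 - 8*c)


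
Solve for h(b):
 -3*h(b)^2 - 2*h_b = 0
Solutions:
 h(b) = 2/(C1 + 3*b)


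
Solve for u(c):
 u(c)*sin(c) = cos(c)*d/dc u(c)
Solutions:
 u(c) = C1/cos(c)


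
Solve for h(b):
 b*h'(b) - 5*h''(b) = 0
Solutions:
 h(b) = C1 + C2*erfi(sqrt(10)*b/10)


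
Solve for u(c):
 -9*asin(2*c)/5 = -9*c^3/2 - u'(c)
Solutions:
 u(c) = C1 - 9*c^4/8 + 9*c*asin(2*c)/5 + 9*sqrt(1 - 4*c^2)/10


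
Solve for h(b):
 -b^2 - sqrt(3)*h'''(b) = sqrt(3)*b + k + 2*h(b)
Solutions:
 h(b) = C3*exp(-2^(1/3)*3^(5/6)*b/3) - b^2/2 - sqrt(3)*b/2 - k/2 + (C1*sin(6^(1/3)*b/2) + C2*cos(6^(1/3)*b/2))*exp(2^(1/3)*3^(5/6)*b/6)


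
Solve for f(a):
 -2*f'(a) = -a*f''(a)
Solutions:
 f(a) = C1 + C2*a^3


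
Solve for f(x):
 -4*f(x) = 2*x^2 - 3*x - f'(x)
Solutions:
 f(x) = C1*exp(4*x) - x^2/2 + x/2 + 1/8


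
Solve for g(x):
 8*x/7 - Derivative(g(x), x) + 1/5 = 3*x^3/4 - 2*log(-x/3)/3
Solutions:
 g(x) = C1 - 3*x^4/16 + 4*x^2/7 + 2*x*log(-x)/3 + x*(-10*log(3) - 7)/15


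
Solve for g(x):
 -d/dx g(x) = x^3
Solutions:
 g(x) = C1 - x^4/4


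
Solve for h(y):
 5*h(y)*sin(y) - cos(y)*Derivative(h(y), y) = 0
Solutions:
 h(y) = C1/cos(y)^5


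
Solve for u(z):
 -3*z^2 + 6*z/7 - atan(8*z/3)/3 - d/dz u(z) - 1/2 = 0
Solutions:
 u(z) = C1 - z^3 + 3*z^2/7 - z*atan(8*z/3)/3 - z/2 + log(64*z^2 + 9)/16


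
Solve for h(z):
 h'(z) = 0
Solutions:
 h(z) = C1


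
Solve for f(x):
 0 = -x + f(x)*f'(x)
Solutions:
 f(x) = -sqrt(C1 + x^2)
 f(x) = sqrt(C1 + x^2)


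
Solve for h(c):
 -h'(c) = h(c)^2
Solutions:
 h(c) = 1/(C1 + c)


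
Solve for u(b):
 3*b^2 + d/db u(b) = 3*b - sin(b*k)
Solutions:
 u(b) = C1 - b^3 + 3*b^2/2 + cos(b*k)/k


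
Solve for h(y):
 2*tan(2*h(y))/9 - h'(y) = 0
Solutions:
 h(y) = -asin(C1*exp(4*y/9))/2 + pi/2
 h(y) = asin(C1*exp(4*y/9))/2


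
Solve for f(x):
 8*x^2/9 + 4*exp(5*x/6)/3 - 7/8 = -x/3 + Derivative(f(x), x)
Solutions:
 f(x) = C1 + 8*x^3/27 + x^2/6 - 7*x/8 + 8*exp(5*x/6)/5


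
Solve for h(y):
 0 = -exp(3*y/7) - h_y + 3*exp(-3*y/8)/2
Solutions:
 h(y) = C1 - 7*exp(3*y/7)/3 - 4*exp(-3*y/8)


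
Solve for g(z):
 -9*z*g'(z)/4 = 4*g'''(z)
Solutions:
 g(z) = C1 + Integral(C2*airyai(-6^(2/3)*z/4) + C3*airybi(-6^(2/3)*z/4), z)


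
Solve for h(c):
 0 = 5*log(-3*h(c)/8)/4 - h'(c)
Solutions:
 -4*Integral(1/(log(-_y) - 3*log(2) + log(3)), (_y, h(c)))/5 = C1 - c


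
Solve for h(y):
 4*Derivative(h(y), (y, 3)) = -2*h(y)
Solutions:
 h(y) = C3*exp(-2^(2/3)*y/2) + (C1*sin(2^(2/3)*sqrt(3)*y/4) + C2*cos(2^(2/3)*sqrt(3)*y/4))*exp(2^(2/3)*y/4)


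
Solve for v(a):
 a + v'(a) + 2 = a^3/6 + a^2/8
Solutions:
 v(a) = C1 + a^4/24 + a^3/24 - a^2/2 - 2*a


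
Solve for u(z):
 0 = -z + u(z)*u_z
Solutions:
 u(z) = -sqrt(C1 + z^2)
 u(z) = sqrt(C1 + z^2)


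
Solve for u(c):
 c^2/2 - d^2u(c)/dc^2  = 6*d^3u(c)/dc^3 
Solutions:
 u(c) = C1 + C2*c + C3*exp(-c/6) + c^4/24 - c^3 + 18*c^2


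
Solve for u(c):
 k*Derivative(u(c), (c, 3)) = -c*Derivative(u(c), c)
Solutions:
 u(c) = C1 + Integral(C2*airyai(c*(-1/k)^(1/3)) + C3*airybi(c*(-1/k)^(1/3)), c)


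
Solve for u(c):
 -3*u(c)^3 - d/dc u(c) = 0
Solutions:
 u(c) = -sqrt(2)*sqrt(-1/(C1 - 3*c))/2
 u(c) = sqrt(2)*sqrt(-1/(C1 - 3*c))/2


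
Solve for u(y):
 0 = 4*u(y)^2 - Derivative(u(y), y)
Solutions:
 u(y) = -1/(C1 + 4*y)


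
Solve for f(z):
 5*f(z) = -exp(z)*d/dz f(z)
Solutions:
 f(z) = C1*exp(5*exp(-z))


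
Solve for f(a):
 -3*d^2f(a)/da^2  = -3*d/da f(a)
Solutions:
 f(a) = C1 + C2*exp(a)


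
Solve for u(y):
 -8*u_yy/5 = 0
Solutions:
 u(y) = C1 + C2*y


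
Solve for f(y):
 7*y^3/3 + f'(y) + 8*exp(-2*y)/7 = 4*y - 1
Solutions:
 f(y) = C1 - 7*y^4/12 + 2*y^2 - y + 4*exp(-2*y)/7


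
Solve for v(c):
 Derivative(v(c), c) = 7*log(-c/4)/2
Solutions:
 v(c) = C1 + 7*c*log(-c)/2 + c*(-7*log(2) - 7/2)


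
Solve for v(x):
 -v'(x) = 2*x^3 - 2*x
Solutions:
 v(x) = C1 - x^4/2 + x^2


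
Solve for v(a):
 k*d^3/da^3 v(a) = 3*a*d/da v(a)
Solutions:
 v(a) = C1 + Integral(C2*airyai(3^(1/3)*a*(1/k)^(1/3)) + C3*airybi(3^(1/3)*a*(1/k)^(1/3)), a)


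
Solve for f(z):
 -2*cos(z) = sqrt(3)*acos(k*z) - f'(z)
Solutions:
 f(z) = C1 + sqrt(3)*Piecewise((z*acos(k*z) - sqrt(-k^2*z^2 + 1)/k, Ne(k, 0)), (pi*z/2, True)) + 2*sin(z)


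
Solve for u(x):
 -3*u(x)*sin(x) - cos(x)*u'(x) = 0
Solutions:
 u(x) = C1*cos(x)^3


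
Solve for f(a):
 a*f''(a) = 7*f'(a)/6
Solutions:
 f(a) = C1 + C2*a^(13/6)


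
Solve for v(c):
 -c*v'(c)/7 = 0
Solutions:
 v(c) = C1


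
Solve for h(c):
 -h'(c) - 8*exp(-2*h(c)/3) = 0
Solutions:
 h(c) = 3*log(-sqrt(C1 - 8*c)) - 3*log(3) + 3*log(6)/2
 h(c) = 3*log(C1 - 8*c)/2 - 3*log(3) + 3*log(6)/2


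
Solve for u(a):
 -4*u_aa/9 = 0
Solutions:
 u(a) = C1 + C2*a


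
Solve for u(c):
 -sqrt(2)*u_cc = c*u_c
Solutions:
 u(c) = C1 + C2*erf(2^(1/4)*c/2)


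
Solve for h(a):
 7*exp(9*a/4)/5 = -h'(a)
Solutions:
 h(a) = C1 - 28*exp(9*a/4)/45


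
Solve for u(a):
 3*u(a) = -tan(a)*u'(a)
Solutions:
 u(a) = C1/sin(a)^3


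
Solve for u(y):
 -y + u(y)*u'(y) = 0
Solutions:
 u(y) = -sqrt(C1 + y^2)
 u(y) = sqrt(C1 + y^2)


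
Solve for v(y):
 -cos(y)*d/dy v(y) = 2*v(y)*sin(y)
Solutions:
 v(y) = C1*cos(y)^2


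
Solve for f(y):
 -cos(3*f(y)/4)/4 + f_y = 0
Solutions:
 -y/4 - 2*log(sin(3*f(y)/4) - 1)/3 + 2*log(sin(3*f(y)/4) + 1)/3 = C1


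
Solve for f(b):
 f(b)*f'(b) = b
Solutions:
 f(b) = -sqrt(C1 + b^2)
 f(b) = sqrt(C1 + b^2)


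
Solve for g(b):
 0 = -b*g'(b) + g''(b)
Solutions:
 g(b) = C1 + C2*erfi(sqrt(2)*b/2)


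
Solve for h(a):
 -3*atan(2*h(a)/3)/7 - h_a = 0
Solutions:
 Integral(1/atan(2*_y/3), (_y, h(a))) = C1 - 3*a/7


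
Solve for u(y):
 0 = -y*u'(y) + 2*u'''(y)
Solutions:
 u(y) = C1 + Integral(C2*airyai(2^(2/3)*y/2) + C3*airybi(2^(2/3)*y/2), y)


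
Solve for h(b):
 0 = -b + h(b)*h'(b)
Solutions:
 h(b) = -sqrt(C1 + b^2)
 h(b) = sqrt(C1 + b^2)


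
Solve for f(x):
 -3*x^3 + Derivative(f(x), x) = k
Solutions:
 f(x) = C1 + k*x + 3*x^4/4


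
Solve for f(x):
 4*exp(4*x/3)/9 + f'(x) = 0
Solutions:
 f(x) = C1 - exp(4*x/3)/3


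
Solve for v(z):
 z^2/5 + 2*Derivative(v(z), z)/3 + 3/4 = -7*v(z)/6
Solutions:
 v(z) = C1*exp(-7*z/4) - 6*z^2/35 + 48*z/245 - 2589/3430


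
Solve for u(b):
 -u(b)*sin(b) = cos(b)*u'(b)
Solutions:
 u(b) = C1*cos(b)


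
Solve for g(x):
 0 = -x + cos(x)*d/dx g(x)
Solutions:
 g(x) = C1 + Integral(x/cos(x), x)


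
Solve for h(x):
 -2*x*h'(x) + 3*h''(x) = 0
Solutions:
 h(x) = C1 + C2*erfi(sqrt(3)*x/3)


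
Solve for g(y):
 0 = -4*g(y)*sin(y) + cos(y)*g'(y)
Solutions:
 g(y) = C1/cos(y)^4


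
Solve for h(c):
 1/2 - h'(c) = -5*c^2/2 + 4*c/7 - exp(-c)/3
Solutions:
 h(c) = C1 + 5*c^3/6 - 2*c^2/7 + c/2 - exp(-c)/3


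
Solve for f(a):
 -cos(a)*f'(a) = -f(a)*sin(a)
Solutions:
 f(a) = C1/cos(a)


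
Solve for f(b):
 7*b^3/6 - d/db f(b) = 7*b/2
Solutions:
 f(b) = C1 + 7*b^4/24 - 7*b^2/4


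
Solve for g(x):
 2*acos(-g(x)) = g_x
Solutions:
 Integral(1/acos(-_y), (_y, g(x))) = C1 + 2*x


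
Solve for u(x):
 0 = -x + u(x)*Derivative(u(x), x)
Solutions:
 u(x) = -sqrt(C1 + x^2)
 u(x) = sqrt(C1 + x^2)


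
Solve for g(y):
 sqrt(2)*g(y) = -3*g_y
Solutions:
 g(y) = C1*exp(-sqrt(2)*y/3)


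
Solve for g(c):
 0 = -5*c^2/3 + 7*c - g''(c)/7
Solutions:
 g(c) = C1 + C2*c - 35*c^4/36 + 49*c^3/6


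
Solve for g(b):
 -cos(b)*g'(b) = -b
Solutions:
 g(b) = C1 + Integral(b/cos(b), b)


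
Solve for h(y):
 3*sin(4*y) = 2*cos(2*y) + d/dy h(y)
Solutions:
 h(y) = C1 - sin(2*y) - 3*cos(4*y)/4


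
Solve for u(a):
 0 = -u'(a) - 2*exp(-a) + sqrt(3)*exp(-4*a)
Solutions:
 u(a) = C1 + 2*exp(-a) - sqrt(3)*exp(-4*a)/4


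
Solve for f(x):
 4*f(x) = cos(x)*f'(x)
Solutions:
 f(x) = C1*(sin(x)^2 + 2*sin(x) + 1)/(sin(x)^2 - 2*sin(x) + 1)


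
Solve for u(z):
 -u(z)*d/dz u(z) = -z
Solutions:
 u(z) = -sqrt(C1 + z^2)
 u(z) = sqrt(C1 + z^2)


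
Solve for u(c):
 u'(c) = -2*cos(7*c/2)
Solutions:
 u(c) = C1 - 4*sin(7*c/2)/7


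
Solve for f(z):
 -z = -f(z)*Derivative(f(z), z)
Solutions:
 f(z) = -sqrt(C1 + z^2)
 f(z) = sqrt(C1 + z^2)


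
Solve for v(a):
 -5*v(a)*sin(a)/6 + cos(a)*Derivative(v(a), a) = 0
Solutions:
 v(a) = C1/cos(a)^(5/6)


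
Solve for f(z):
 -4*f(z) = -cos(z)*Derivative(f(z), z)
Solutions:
 f(z) = C1*(sin(z)^2 + 2*sin(z) + 1)/(sin(z)^2 - 2*sin(z) + 1)


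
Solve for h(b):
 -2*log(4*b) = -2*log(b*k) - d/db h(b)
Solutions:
 h(b) = C1 + 2*b*(-log(k) + 2*log(2))


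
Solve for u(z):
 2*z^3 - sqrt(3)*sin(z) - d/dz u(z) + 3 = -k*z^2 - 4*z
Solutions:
 u(z) = C1 + k*z^3/3 + z^4/2 + 2*z^2 + 3*z + sqrt(3)*cos(z)


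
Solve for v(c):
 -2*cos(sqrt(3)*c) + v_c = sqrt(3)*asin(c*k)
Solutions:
 v(c) = C1 + sqrt(3)*Piecewise((c*asin(c*k) + sqrt(-c^2*k^2 + 1)/k, Ne(k, 0)), (0, True)) + 2*sqrt(3)*sin(sqrt(3)*c)/3


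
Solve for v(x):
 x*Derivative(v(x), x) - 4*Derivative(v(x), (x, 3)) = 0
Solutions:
 v(x) = C1 + Integral(C2*airyai(2^(1/3)*x/2) + C3*airybi(2^(1/3)*x/2), x)


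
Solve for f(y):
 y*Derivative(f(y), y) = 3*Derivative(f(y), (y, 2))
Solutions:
 f(y) = C1 + C2*erfi(sqrt(6)*y/6)


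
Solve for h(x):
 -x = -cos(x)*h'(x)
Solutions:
 h(x) = C1 + Integral(x/cos(x), x)


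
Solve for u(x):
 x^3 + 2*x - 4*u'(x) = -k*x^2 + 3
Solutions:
 u(x) = C1 + k*x^3/12 + x^4/16 + x^2/4 - 3*x/4


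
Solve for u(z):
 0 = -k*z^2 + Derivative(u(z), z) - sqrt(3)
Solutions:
 u(z) = C1 + k*z^3/3 + sqrt(3)*z


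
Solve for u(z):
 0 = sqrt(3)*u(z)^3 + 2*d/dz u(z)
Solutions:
 u(z) = -sqrt(-1/(C1 - sqrt(3)*z))
 u(z) = sqrt(-1/(C1 - sqrt(3)*z))


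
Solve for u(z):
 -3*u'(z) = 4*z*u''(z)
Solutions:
 u(z) = C1 + C2*z^(1/4)


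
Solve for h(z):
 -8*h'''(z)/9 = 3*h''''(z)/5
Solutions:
 h(z) = C1 + C2*z + C3*z^2 + C4*exp(-40*z/27)


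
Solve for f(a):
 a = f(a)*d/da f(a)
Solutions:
 f(a) = -sqrt(C1 + a^2)
 f(a) = sqrt(C1 + a^2)


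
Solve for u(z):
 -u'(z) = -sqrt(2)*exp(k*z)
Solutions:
 u(z) = C1 + sqrt(2)*exp(k*z)/k


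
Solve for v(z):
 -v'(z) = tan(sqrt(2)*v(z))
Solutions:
 v(z) = sqrt(2)*(pi - asin(C1*exp(-sqrt(2)*z)))/2
 v(z) = sqrt(2)*asin(C1*exp(-sqrt(2)*z))/2


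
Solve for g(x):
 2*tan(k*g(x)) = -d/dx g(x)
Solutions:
 g(x) = Piecewise((-asin(exp(C1*k - 2*k*x))/k + pi/k, Ne(k, 0)), (nan, True))
 g(x) = Piecewise((asin(exp(C1*k - 2*k*x))/k, Ne(k, 0)), (nan, True))


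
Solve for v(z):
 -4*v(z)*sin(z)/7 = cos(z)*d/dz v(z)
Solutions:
 v(z) = C1*cos(z)^(4/7)


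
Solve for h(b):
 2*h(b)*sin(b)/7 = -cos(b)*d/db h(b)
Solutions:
 h(b) = C1*cos(b)^(2/7)


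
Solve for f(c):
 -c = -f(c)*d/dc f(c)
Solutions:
 f(c) = -sqrt(C1 + c^2)
 f(c) = sqrt(C1 + c^2)


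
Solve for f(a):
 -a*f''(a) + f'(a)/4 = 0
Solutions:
 f(a) = C1 + C2*a^(5/4)


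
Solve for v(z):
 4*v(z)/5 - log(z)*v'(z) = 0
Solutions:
 v(z) = C1*exp(4*li(z)/5)


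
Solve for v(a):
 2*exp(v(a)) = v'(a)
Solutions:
 v(a) = log(-1/(C1 + 2*a))


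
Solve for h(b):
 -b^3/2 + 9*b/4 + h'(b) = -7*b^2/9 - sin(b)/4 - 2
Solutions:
 h(b) = C1 + b^4/8 - 7*b^3/27 - 9*b^2/8 - 2*b + cos(b)/4


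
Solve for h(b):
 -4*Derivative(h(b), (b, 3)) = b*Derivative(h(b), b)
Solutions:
 h(b) = C1 + Integral(C2*airyai(-2^(1/3)*b/2) + C3*airybi(-2^(1/3)*b/2), b)


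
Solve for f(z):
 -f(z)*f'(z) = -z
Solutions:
 f(z) = -sqrt(C1 + z^2)
 f(z) = sqrt(C1 + z^2)


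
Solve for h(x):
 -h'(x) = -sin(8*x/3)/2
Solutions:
 h(x) = C1 - 3*cos(8*x/3)/16


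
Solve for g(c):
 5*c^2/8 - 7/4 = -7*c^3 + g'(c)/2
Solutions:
 g(c) = C1 + 7*c^4/2 + 5*c^3/12 - 7*c/2


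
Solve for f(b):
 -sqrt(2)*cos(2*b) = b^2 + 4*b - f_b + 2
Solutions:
 f(b) = C1 + b^3/3 + 2*b^2 + 2*b + sqrt(2)*sin(2*b)/2


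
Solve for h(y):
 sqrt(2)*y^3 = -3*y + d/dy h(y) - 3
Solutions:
 h(y) = C1 + sqrt(2)*y^4/4 + 3*y^2/2 + 3*y


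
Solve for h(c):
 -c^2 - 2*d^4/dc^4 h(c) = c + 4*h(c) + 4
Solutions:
 h(c) = -c^2/4 - c/4 + (C1*sin(2^(3/4)*c/2) + C2*cos(2^(3/4)*c/2))*exp(-2^(3/4)*c/2) + (C3*sin(2^(3/4)*c/2) + C4*cos(2^(3/4)*c/2))*exp(2^(3/4)*c/2) - 1


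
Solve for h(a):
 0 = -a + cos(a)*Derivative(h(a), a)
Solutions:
 h(a) = C1 + Integral(a/cos(a), a)


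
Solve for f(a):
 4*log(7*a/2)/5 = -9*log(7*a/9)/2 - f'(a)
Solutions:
 f(a) = C1 - 53*a*log(a)/10 - 53*a*log(7)/10 + 4*a*log(2)/5 + 53*a/10 + 9*a*log(3)


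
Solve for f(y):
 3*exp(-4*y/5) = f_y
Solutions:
 f(y) = C1 - 15*exp(-4*y/5)/4


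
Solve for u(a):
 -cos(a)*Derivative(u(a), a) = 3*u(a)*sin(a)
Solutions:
 u(a) = C1*cos(a)^3


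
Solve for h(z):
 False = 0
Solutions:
 h(z) = C1 + zoo*z - log(cos(z))/2


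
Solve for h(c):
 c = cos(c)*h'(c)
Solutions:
 h(c) = C1 + Integral(c/cos(c), c)


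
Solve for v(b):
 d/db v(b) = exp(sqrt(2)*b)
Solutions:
 v(b) = C1 + sqrt(2)*exp(sqrt(2)*b)/2


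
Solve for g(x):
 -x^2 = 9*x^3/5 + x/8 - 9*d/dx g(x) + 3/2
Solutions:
 g(x) = C1 + x^4/20 + x^3/27 + x^2/144 + x/6


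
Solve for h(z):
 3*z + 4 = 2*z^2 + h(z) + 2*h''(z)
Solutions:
 h(z) = C1*sin(sqrt(2)*z/2) + C2*cos(sqrt(2)*z/2) - 2*z^2 + 3*z + 12


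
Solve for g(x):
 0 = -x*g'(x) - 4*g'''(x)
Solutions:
 g(x) = C1 + Integral(C2*airyai(-2^(1/3)*x/2) + C3*airybi(-2^(1/3)*x/2), x)


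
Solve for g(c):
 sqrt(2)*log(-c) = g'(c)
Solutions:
 g(c) = C1 + sqrt(2)*c*log(-c) - sqrt(2)*c


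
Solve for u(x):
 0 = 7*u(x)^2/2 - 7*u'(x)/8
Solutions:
 u(x) = -1/(C1 + 4*x)


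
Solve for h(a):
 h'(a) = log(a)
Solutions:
 h(a) = C1 + a*log(a) - a


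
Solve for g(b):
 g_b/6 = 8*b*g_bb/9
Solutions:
 g(b) = C1 + C2*b^(19/16)


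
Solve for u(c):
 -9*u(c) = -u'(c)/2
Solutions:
 u(c) = C1*exp(18*c)


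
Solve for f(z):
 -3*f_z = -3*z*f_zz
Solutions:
 f(z) = C1 + C2*z^2


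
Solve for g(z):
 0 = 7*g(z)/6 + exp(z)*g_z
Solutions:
 g(z) = C1*exp(7*exp(-z)/6)


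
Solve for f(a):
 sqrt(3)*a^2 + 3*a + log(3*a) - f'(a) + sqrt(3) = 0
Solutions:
 f(a) = C1 + sqrt(3)*a^3/3 + 3*a^2/2 + a*log(a) - a + a*log(3) + sqrt(3)*a


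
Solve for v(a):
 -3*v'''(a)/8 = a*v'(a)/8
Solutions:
 v(a) = C1 + Integral(C2*airyai(-3^(2/3)*a/3) + C3*airybi(-3^(2/3)*a/3), a)


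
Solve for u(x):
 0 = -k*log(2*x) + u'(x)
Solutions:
 u(x) = C1 + k*x*log(x) - k*x + k*x*log(2)


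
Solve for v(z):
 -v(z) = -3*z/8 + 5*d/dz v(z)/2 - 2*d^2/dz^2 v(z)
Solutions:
 v(z) = C1*exp(z*(5 - sqrt(57))/8) + C2*exp(z*(5 + sqrt(57))/8) + 3*z/8 - 15/16


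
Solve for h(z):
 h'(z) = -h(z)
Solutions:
 h(z) = C1*exp(-z)


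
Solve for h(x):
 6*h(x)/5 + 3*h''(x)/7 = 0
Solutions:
 h(x) = C1*sin(sqrt(70)*x/5) + C2*cos(sqrt(70)*x/5)


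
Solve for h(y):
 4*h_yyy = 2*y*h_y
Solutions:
 h(y) = C1 + Integral(C2*airyai(2^(2/3)*y/2) + C3*airybi(2^(2/3)*y/2), y)


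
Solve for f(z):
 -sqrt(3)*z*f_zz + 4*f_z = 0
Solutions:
 f(z) = C1 + C2*z^(1 + 4*sqrt(3)/3)


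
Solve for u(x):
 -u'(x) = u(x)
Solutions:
 u(x) = C1*exp(-x)


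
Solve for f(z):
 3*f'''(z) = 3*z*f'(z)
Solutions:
 f(z) = C1 + Integral(C2*airyai(z) + C3*airybi(z), z)


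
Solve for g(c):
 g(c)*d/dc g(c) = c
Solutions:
 g(c) = -sqrt(C1 + c^2)
 g(c) = sqrt(C1 + c^2)


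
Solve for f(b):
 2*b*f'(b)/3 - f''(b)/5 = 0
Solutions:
 f(b) = C1 + C2*erfi(sqrt(15)*b/3)


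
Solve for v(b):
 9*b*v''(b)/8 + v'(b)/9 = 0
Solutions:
 v(b) = C1 + C2*b^(73/81)


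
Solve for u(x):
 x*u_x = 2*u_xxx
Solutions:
 u(x) = C1 + Integral(C2*airyai(2^(2/3)*x/2) + C3*airybi(2^(2/3)*x/2), x)


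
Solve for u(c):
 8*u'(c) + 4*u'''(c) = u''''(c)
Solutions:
 u(c) = C1 + C2*exp(c*(-2^(2/3)*(3*sqrt(177) + 43)^(1/3) - 8*2^(1/3)/(3*sqrt(177) + 43)^(1/3) + 8)/6)*sin(2^(1/3)*sqrt(3)*c*(-2^(1/3)*(3*sqrt(177) + 43)^(1/3) + 8/(3*sqrt(177) + 43)^(1/3))/6) + C3*exp(c*(-2^(2/3)*(3*sqrt(177) + 43)^(1/3) - 8*2^(1/3)/(3*sqrt(177) + 43)^(1/3) + 8)/6)*cos(2^(1/3)*sqrt(3)*c*(-2^(1/3)*(3*sqrt(177) + 43)^(1/3) + 8/(3*sqrt(177) + 43)^(1/3))/6) + C4*exp(c*(8*2^(1/3)/(3*sqrt(177) + 43)^(1/3) + 4 + 2^(2/3)*(3*sqrt(177) + 43)^(1/3))/3)


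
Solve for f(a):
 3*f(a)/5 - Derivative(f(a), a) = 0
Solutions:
 f(a) = C1*exp(3*a/5)


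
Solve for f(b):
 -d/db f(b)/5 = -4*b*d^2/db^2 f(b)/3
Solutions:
 f(b) = C1 + C2*b^(23/20)


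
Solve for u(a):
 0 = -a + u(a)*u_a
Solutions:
 u(a) = -sqrt(C1 + a^2)
 u(a) = sqrt(C1 + a^2)


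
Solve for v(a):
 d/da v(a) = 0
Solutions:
 v(a) = C1


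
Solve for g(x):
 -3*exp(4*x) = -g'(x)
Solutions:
 g(x) = C1 + 3*exp(4*x)/4


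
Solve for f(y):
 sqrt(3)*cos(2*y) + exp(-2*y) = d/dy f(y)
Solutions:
 f(y) = C1 + sqrt(3)*sin(2*y)/2 - exp(-2*y)/2


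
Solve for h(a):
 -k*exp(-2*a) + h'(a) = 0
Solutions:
 h(a) = C1 - k*exp(-2*a)/2


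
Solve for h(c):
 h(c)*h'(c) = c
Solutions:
 h(c) = -sqrt(C1 + c^2)
 h(c) = sqrt(C1 + c^2)


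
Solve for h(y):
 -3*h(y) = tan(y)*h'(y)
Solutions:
 h(y) = C1/sin(y)^3


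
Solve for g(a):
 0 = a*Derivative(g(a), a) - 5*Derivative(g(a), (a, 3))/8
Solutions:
 g(a) = C1 + Integral(C2*airyai(2*5^(2/3)*a/5) + C3*airybi(2*5^(2/3)*a/5), a)


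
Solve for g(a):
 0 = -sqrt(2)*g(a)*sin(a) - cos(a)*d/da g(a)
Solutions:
 g(a) = C1*cos(a)^(sqrt(2))


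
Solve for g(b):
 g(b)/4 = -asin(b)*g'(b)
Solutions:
 g(b) = C1*exp(-Integral(1/asin(b), b)/4)


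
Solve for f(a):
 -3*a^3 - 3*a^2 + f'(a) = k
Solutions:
 f(a) = C1 + 3*a^4/4 + a^3 + a*k


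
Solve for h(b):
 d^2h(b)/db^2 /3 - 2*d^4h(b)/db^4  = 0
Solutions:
 h(b) = C1 + C2*b + C3*exp(-sqrt(6)*b/6) + C4*exp(sqrt(6)*b/6)


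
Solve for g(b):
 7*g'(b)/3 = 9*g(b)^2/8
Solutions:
 g(b) = -56/(C1 + 27*b)


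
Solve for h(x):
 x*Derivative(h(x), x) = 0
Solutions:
 h(x) = C1


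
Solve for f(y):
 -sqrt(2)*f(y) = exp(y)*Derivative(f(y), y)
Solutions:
 f(y) = C1*exp(sqrt(2)*exp(-y))


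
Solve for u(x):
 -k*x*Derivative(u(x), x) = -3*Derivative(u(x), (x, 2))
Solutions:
 u(x) = Piecewise((-sqrt(6)*sqrt(pi)*C1*erf(sqrt(6)*x*sqrt(-k)/6)/(2*sqrt(-k)) - C2, (k > 0) | (k < 0)), (-C1*x - C2, True))


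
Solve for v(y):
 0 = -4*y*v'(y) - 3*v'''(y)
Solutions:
 v(y) = C1 + Integral(C2*airyai(-6^(2/3)*y/3) + C3*airybi(-6^(2/3)*y/3), y)


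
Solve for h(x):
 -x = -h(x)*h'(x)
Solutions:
 h(x) = -sqrt(C1 + x^2)
 h(x) = sqrt(C1 + x^2)


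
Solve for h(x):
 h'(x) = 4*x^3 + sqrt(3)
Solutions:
 h(x) = C1 + x^4 + sqrt(3)*x


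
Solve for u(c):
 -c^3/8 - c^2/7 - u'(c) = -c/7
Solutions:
 u(c) = C1 - c^4/32 - c^3/21 + c^2/14


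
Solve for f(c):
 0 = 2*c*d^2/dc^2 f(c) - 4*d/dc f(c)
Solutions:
 f(c) = C1 + C2*c^3


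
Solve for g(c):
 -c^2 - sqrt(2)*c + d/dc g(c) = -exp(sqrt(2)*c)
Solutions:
 g(c) = C1 + c^3/3 + sqrt(2)*c^2/2 - sqrt(2)*exp(sqrt(2)*c)/2


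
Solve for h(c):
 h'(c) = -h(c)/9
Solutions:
 h(c) = C1*exp(-c/9)


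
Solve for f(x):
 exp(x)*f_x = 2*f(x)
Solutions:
 f(x) = C1*exp(-2*exp(-x))


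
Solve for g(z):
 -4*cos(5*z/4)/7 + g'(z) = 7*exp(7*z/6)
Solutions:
 g(z) = C1 + 6*exp(7*z/6) + 16*sin(5*z/4)/35


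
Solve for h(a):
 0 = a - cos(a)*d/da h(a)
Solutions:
 h(a) = C1 + Integral(a/cos(a), a)


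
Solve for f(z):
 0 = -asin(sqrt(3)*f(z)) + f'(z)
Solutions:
 Integral(1/asin(sqrt(3)*_y), (_y, f(z))) = C1 + z


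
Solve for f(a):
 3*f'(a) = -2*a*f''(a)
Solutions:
 f(a) = C1 + C2/sqrt(a)


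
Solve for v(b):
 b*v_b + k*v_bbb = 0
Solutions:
 v(b) = C1 + Integral(C2*airyai(b*(-1/k)^(1/3)) + C3*airybi(b*(-1/k)^(1/3)), b)


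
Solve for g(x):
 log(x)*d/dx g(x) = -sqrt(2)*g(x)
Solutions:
 g(x) = C1*exp(-sqrt(2)*li(x))


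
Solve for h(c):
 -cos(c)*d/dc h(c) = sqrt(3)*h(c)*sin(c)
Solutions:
 h(c) = C1*cos(c)^(sqrt(3))


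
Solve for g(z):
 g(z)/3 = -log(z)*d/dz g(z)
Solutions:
 g(z) = C1*exp(-li(z)/3)


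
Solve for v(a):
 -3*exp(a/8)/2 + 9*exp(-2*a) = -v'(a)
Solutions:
 v(a) = C1 + 12*exp(a/8) + 9*exp(-2*a)/2


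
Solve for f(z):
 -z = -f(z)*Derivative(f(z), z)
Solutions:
 f(z) = -sqrt(C1 + z^2)
 f(z) = sqrt(C1 + z^2)


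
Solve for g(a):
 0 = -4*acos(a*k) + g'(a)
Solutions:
 g(a) = C1 + 4*Piecewise((a*acos(a*k) - sqrt(-a^2*k^2 + 1)/k, Ne(k, 0)), (pi*a/2, True))


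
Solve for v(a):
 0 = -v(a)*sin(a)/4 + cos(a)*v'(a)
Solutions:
 v(a) = C1/cos(a)^(1/4)


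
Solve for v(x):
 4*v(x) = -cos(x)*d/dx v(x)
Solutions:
 v(x) = C1*(sin(x)^2 - 2*sin(x) + 1)/(sin(x)^2 + 2*sin(x) + 1)


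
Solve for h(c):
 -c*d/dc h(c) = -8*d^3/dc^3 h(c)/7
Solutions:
 h(c) = C1 + Integral(C2*airyai(7^(1/3)*c/2) + C3*airybi(7^(1/3)*c/2), c)


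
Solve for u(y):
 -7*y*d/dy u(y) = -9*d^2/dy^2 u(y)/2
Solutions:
 u(y) = C1 + C2*erfi(sqrt(7)*y/3)


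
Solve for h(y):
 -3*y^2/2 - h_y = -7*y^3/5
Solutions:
 h(y) = C1 + 7*y^4/20 - y^3/2


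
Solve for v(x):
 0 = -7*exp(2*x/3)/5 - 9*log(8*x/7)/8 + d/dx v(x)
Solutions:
 v(x) = C1 + 9*x*log(x)/8 + 9*x*(-log(7) - 1 + 3*log(2))/8 + 21*exp(2*x/3)/10


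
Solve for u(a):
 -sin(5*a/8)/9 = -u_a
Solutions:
 u(a) = C1 - 8*cos(5*a/8)/45


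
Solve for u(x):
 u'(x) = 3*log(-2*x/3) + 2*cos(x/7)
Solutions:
 u(x) = C1 + 3*x*log(-x) - 3*x*log(3) - 3*x + 3*x*log(2) + 14*sin(x/7)


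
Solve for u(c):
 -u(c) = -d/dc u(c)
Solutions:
 u(c) = C1*exp(c)


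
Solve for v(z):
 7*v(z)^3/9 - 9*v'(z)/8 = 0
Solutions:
 v(z) = -9*sqrt(2)*sqrt(-1/(C1 + 56*z))/2
 v(z) = 9*sqrt(2)*sqrt(-1/(C1 + 56*z))/2


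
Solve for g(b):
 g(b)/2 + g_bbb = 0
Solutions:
 g(b) = C3*exp(-2^(2/3)*b/2) + (C1*sin(2^(2/3)*sqrt(3)*b/4) + C2*cos(2^(2/3)*sqrt(3)*b/4))*exp(2^(2/3)*b/4)


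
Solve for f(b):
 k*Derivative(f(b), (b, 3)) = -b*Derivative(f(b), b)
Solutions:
 f(b) = C1 + Integral(C2*airyai(b*(-1/k)^(1/3)) + C3*airybi(b*(-1/k)^(1/3)), b)


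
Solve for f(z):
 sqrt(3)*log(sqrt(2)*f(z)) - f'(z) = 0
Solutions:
 -2*sqrt(3)*Integral(1/(2*log(_y) + log(2)), (_y, f(z)))/3 = C1 - z


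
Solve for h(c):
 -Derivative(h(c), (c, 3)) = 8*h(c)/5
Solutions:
 h(c) = C3*exp(-2*5^(2/3)*c/5) + (C1*sin(sqrt(3)*5^(2/3)*c/5) + C2*cos(sqrt(3)*5^(2/3)*c/5))*exp(5^(2/3)*c/5)


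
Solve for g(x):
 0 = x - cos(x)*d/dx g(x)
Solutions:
 g(x) = C1 + Integral(x/cos(x), x)


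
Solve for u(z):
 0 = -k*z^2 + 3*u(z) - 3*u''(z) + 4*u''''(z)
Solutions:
 u(z) = k*z^2/3 + 2*k/3 + (C1*sin(sqrt(2)*3^(1/4)*z*sin(atan(sqrt(39)/3)/2)/2) + C2*cos(sqrt(2)*3^(1/4)*z*sin(atan(sqrt(39)/3)/2)/2))*exp(-sqrt(2)*3^(1/4)*z*cos(atan(sqrt(39)/3)/2)/2) + (C3*sin(sqrt(2)*3^(1/4)*z*sin(atan(sqrt(39)/3)/2)/2) + C4*cos(sqrt(2)*3^(1/4)*z*sin(atan(sqrt(39)/3)/2)/2))*exp(sqrt(2)*3^(1/4)*z*cos(atan(sqrt(39)/3)/2)/2)


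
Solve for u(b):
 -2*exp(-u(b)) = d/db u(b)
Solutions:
 u(b) = log(C1 - 2*b)


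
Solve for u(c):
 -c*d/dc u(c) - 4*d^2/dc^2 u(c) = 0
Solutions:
 u(c) = C1 + C2*erf(sqrt(2)*c/4)


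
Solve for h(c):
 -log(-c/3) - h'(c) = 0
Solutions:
 h(c) = C1 - c*log(-c) + c*(1 + log(3))


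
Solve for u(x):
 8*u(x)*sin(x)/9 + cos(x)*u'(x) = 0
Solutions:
 u(x) = C1*cos(x)^(8/9)


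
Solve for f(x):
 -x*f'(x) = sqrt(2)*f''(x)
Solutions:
 f(x) = C1 + C2*erf(2^(1/4)*x/2)


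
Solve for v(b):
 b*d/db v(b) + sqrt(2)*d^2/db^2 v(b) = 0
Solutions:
 v(b) = C1 + C2*erf(2^(1/4)*b/2)


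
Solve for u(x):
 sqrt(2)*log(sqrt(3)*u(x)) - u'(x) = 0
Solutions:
 -sqrt(2)*Integral(1/(2*log(_y) + log(3)), (_y, u(x))) = C1 - x


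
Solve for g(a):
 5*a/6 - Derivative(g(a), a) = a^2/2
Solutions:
 g(a) = C1 - a^3/6 + 5*a^2/12


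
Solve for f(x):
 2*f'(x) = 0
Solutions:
 f(x) = C1


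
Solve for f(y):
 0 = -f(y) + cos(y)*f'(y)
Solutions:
 f(y) = C1*sqrt(sin(y) + 1)/sqrt(sin(y) - 1)


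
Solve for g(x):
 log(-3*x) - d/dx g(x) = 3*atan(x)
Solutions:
 g(x) = C1 + x*log(-x) - 3*x*atan(x) - x + x*log(3) + 3*log(x^2 + 1)/2


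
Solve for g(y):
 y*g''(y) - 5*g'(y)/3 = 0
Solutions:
 g(y) = C1 + C2*y^(8/3)


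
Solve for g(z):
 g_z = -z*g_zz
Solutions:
 g(z) = C1 + C2*log(z)


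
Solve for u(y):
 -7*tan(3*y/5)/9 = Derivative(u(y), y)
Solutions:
 u(y) = C1 + 35*log(cos(3*y/5))/27


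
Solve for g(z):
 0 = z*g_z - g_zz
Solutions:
 g(z) = C1 + C2*erfi(sqrt(2)*z/2)


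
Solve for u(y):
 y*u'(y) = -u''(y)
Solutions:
 u(y) = C1 + C2*erf(sqrt(2)*y/2)


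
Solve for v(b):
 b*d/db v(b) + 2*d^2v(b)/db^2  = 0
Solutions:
 v(b) = C1 + C2*erf(b/2)


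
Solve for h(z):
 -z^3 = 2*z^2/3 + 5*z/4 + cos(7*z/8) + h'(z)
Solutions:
 h(z) = C1 - z^4/4 - 2*z^3/9 - 5*z^2/8 - 8*sin(7*z/8)/7


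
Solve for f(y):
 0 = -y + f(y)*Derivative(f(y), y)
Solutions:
 f(y) = -sqrt(C1 + y^2)
 f(y) = sqrt(C1 + y^2)


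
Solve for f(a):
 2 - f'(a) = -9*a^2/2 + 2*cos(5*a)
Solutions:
 f(a) = C1 + 3*a^3/2 + 2*a - 2*sin(5*a)/5


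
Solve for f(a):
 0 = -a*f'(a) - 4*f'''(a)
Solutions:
 f(a) = C1 + Integral(C2*airyai(-2^(1/3)*a/2) + C3*airybi(-2^(1/3)*a/2), a)


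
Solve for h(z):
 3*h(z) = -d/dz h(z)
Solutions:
 h(z) = C1*exp(-3*z)


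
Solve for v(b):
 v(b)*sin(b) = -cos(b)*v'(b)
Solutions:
 v(b) = C1*cos(b)


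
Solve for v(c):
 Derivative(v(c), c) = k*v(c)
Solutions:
 v(c) = C1*exp(c*k)


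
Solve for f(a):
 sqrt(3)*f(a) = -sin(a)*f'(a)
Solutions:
 f(a) = C1*(cos(a) + 1)^(sqrt(3)/2)/(cos(a) - 1)^(sqrt(3)/2)


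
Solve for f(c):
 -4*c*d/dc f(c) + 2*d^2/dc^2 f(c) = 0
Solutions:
 f(c) = C1 + C2*erfi(c)


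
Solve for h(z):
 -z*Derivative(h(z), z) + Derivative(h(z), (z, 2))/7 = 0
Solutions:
 h(z) = C1 + C2*erfi(sqrt(14)*z/2)


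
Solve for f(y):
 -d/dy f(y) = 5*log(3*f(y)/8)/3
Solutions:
 -3*Integral(1/(-log(_y) - log(3) + 3*log(2)), (_y, f(y)))/5 = C1 - y


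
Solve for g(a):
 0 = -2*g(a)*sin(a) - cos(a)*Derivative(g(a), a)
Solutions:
 g(a) = C1*cos(a)^2


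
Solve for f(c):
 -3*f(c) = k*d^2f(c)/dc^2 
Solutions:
 f(c) = C1*exp(-sqrt(3)*c*sqrt(-1/k)) + C2*exp(sqrt(3)*c*sqrt(-1/k))


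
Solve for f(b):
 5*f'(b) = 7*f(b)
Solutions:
 f(b) = C1*exp(7*b/5)


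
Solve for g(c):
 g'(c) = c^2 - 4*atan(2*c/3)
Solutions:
 g(c) = C1 + c^3/3 - 4*c*atan(2*c/3) + 3*log(4*c^2 + 9)


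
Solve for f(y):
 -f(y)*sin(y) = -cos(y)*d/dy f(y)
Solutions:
 f(y) = C1/cos(y)


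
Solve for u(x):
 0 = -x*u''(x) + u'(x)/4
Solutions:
 u(x) = C1 + C2*x^(5/4)


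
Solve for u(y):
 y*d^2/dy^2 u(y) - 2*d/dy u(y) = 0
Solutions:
 u(y) = C1 + C2*y^3


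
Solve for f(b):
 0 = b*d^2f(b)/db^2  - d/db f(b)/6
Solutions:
 f(b) = C1 + C2*b^(7/6)


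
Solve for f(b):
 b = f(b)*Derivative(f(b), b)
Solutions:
 f(b) = -sqrt(C1 + b^2)
 f(b) = sqrt(C1 + b^2)


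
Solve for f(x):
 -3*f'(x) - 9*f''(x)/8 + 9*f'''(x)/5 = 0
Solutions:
 f(x) = C1 + C2*exp(x*(15 - sqrt(4065))/48) + C3*exp(x*(15 + sqrt(4065))/48)


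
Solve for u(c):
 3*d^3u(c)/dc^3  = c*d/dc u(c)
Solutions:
 u(c) = C1 + Integral(C2*airyai(3^(2/3)*c/3) + C3*airybi(3^(2/3)*c/3), c)


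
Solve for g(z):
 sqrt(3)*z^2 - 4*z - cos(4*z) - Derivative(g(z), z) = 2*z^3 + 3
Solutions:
 g(z) = C1 - z^4/2 + sqrt(3)*z^3/3 - 2*z^2 - 3*z - sin(4*z)/4


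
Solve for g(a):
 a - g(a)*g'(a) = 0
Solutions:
 g(a) = -sqrt(C1 + a^2)
 g(a) = sqrt(C1 + a^2)


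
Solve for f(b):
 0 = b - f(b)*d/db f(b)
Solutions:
 f(b) = -sqrt(C1 + b^2)
 f(b) = sqrt(C1 + b^2)


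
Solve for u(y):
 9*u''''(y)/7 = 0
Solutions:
 u(y) = C1 + C2*y + C3*y^2 + C4*y^3


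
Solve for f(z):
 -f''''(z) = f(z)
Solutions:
 f(z) = (C1*sin(sqrt(2)*z/2) + C2*cos(sqrt(2)*z/2))*exp(-sqrt(2)*z/2) + (C3*sin(sqrt(2)*z/2) + C4*cos(sqrt(2)*z/2))*exp(sqrt(2)*z/2)


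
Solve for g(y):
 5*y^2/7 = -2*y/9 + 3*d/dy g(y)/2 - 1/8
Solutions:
 g(y) = C1 + 10*y^3/63 + 2*y^2/27 + y/12


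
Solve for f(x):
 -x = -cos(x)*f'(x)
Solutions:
 f(x) = C1 + Integral(x/cos(x), x)


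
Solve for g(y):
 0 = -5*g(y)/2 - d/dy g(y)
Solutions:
 g(y) = C1*exp(-5*y/2)


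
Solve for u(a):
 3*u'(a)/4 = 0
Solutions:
 u(a) = C1
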